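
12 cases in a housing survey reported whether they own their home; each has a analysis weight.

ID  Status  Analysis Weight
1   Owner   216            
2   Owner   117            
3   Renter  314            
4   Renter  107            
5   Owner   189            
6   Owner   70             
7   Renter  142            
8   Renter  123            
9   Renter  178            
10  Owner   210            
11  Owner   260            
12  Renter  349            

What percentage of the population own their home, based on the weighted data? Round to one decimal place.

46.7

Sum of weights for 'Owner' = 216 + 117 + 189 + 70 + 210 + 260 = 1062
Total weight = 2275
Weighted proportion = 1062 / 2275 = 0.46681319 → 46.681319%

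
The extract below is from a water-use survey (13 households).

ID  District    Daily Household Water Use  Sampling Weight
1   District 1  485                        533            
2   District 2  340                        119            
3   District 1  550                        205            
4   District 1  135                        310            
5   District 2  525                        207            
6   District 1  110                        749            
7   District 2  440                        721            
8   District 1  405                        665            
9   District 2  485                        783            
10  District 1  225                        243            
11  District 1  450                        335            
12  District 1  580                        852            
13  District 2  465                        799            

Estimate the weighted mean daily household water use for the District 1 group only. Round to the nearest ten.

380

District 1 rows: 1, 3, 4, 6, 8, 10, 11, 12
Weighted sum = 485×533 + 550×205 + 135×310 + 110×749 + 405×665 + 225×243 + 450×335 + 580×852
  = 258505 + 112750 + 41850 + 82390 + 269325 + 54675 + 150750 + 494160 = 1464405
Sum of weights = 533 + 205 + 310 + 749 + 665 + 243 + 335 + 852 = 3892
Weighted mean = 1464405 / 3892 = 376.26028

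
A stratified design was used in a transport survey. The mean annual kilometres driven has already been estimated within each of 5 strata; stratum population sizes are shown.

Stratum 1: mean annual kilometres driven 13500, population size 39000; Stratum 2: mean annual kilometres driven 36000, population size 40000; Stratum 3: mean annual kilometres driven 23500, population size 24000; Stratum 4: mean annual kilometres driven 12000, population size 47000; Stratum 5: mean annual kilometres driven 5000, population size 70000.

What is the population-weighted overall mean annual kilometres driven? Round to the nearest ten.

Σ Nₕ·x̄ₕ = 13500×39000 + 36000×40000 + 23500×24000 + 12000×47000 + 5000×70000
  = 526500000 + 1440000000 + 564000000 + 564000000 + 350000000 = 3444500000
Σ Nₕ = 39000 + 40000 + 24000 + 47000 + 70000 = 220000
Overall mean = 3444500000 / 220000 = 15656.818

15660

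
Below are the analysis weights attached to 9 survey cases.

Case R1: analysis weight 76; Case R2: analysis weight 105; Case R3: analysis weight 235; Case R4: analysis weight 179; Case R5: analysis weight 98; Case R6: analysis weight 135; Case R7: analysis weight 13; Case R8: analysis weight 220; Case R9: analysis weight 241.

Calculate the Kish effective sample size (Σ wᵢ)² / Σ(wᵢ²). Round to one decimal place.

7.1

Σ wᵢ = 1302
Σ wᵢ² = 5776 + 11025 + 55225 + 32041 + 9604 + 18225 + 169 + 48400 + 58081 = 238546
n_eff = 1302² / 238546 = 1695204 / 238546 = 7.106403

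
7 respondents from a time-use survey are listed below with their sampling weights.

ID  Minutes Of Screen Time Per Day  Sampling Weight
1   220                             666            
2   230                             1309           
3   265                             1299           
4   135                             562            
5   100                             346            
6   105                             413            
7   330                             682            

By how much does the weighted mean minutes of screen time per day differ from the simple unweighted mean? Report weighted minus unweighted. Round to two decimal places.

24.00

Unweighted sum = 220 + 230 + 265 + 135 + 100 + 105 + 330 = 1385
Unweighted mean = 1385 / 7 = 197.85714
Weighted sum = 1170720
Sum of weights = 666 + 1309 + 1299 + 562 + 346 + 413 + 682 = 5277
Weighted mean = 1170720 / 5277 = 221.85333
Difference (weighted minus unweighted) = 23.996183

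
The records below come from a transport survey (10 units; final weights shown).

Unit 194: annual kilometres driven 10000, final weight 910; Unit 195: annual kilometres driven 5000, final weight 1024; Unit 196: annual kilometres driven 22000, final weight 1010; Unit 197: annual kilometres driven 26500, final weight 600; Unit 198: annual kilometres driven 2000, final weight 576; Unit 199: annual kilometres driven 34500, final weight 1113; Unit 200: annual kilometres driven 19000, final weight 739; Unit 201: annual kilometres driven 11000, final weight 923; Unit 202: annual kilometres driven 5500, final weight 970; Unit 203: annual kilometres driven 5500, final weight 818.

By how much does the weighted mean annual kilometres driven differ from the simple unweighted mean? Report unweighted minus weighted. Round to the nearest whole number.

Unweighted sum = 10000 + 5000 + 22000 + 26500 + 2000 + 34500 + 19000 + 11000 + 5500 + 5500 = 141000
Unweighted mean = 141000 / 10 = 14100
Weighted sum = 10000×910 + 5000×1024 + 22000×1010 + 26500×600 + 2000×576 + 34500×1113 + 19000×739 + 11000×923 + 5500×970 + 5500×818
  = 125918500
Sum of weights = 910 + 1024 + 1010 + 600 + 576 + 1113 + 739 + 923 + 970 + 818 = 8683
Weighted mean = 125918500 / 8683 = 14501.728
Difference (unweighted minus weighted) = -401.72751

-402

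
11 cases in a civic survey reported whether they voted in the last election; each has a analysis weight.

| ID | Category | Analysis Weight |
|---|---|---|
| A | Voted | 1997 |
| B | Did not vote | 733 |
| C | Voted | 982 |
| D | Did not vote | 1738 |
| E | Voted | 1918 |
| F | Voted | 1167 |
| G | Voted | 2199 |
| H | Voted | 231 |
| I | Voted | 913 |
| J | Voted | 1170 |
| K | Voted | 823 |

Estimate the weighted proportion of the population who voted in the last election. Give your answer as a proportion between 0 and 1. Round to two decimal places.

Sum of weights for 'Voted' = 1997 + 982 + 1918 + 1167 + 2199 + 231 + 913 + 1170 + 823 = 11400
Total weight = 1997 + 733 + 982 + 1738 + 1918 + 1167 + 2199 + 231 + 913 + 1170 + 823 = 13871
Weighted proportion = 11400 / 13871 = 0.82185855

0.82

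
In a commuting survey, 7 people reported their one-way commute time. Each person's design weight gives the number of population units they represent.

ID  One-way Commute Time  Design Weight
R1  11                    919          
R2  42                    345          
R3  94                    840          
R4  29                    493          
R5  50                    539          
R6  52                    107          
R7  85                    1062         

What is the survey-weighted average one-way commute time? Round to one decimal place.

Weighted sum = 11×919 + 42×345 + 94×840 + 29×493 + 50×539 + 52×107 + 85×1062
  = 240640
Sum of weights = 4305
Weighted mean = 240640 / 4305 = 55.897793

55.9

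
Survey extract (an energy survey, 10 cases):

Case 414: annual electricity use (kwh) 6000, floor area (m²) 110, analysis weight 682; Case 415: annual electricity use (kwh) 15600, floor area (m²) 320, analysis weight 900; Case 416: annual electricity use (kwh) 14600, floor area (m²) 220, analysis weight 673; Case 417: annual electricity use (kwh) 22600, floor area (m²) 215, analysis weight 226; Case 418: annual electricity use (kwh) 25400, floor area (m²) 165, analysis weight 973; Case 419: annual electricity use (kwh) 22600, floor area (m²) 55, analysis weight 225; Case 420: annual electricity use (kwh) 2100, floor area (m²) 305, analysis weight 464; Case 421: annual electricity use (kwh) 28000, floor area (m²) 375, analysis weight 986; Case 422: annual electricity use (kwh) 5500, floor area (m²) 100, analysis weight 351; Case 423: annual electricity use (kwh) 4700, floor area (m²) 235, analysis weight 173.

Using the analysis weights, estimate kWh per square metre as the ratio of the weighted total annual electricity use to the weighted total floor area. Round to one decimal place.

71.4

Σ wᵢ·y = 6000×682 + 15600×900 + 14600×673 + 22600×226 + 25400×973 + 22600×225 + 2100×464 + 28000×986 + 5500×351 + 4700×173
  = 4092000 + 14040000 + 9825800 + 5107600 + 24714200 + 5085000 + 974400 + 27608000 + 1930500 + 813100 = 94190600
Σ wᵢ·x = 110×682 + 320×900 + 220×673 + 215×226 + 165×973 + 55×225 + 305×464 + 375×986 + 100×351 + 235×173
  = 75020 + 288000 + 148060 + 48590 + 160545 + 12375 + 141520 + 369750 + 35100 + 40655 = 1319615
Ratio = 94190600 / 1319615 = 71.377334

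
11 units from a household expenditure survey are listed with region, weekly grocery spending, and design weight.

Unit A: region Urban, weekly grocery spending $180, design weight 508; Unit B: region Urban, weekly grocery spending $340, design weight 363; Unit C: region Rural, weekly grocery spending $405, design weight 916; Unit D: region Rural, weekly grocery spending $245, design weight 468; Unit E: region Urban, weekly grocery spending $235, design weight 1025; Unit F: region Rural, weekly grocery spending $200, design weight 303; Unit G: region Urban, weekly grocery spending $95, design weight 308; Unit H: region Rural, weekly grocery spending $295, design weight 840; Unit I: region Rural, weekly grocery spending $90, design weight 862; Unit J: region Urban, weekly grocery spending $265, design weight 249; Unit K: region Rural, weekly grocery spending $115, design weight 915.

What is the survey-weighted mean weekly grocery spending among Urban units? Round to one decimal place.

224.6

Urban rows: A, B, E, G, J
Weighted sum = 550980
Sum of weights = 508 + 363 + 1025 + 308 + 249 = 2453
Weighted mean = 550980 / 2453 = 224.61476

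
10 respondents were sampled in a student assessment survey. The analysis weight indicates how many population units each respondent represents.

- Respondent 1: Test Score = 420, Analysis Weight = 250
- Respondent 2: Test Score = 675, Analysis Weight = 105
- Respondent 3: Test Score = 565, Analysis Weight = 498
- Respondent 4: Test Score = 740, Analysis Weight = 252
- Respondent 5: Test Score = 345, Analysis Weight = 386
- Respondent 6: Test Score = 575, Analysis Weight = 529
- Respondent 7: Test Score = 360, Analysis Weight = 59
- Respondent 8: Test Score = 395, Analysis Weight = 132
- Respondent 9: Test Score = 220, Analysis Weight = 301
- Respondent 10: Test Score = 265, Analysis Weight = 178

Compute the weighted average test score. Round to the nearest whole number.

Weighted sum = 1267840
Sum of weights = 250 + 105 + 498 + 252 + 386 + 529 + 59 + 132 + 301 + 178 = 2690
Weighted mean = 1267840 / 2690 = 471.31599

471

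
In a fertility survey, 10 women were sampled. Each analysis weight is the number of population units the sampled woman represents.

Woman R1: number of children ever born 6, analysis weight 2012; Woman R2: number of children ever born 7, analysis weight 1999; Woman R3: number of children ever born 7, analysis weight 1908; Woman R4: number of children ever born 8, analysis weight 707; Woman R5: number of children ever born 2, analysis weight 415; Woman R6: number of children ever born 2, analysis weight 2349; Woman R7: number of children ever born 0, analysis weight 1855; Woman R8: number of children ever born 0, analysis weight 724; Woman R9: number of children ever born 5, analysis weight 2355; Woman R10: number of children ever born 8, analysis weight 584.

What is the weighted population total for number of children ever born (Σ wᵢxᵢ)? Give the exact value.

67052

Weighted total = 6×2012 + 7×1999 + 7×1908 + 8×707 + 2×415 + 2×2349 + 0×1855 + 0×724 + 5×2355 + 8×584
  = 12072 + 13993 + 13356 + 5656 + 830 + 4698 + 0 + 0 + 11775 + 4672 = 67052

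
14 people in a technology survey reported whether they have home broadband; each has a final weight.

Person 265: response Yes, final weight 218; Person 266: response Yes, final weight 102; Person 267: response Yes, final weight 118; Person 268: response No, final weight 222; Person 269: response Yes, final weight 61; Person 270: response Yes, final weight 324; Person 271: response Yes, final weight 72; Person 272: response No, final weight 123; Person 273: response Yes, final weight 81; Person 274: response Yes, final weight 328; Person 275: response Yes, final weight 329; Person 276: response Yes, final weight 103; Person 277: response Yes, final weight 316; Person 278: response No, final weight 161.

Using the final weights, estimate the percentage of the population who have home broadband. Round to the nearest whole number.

80

Sum of weights for 'Yes' = 218 + 102 + 118 + 61 + 324 + 72 + 81 + 328 + 329 + 103 + 316 = 2052
Total weight = 2558
Weighted proportion = 2052 / 2558 = 0.80218921 → 80.218921%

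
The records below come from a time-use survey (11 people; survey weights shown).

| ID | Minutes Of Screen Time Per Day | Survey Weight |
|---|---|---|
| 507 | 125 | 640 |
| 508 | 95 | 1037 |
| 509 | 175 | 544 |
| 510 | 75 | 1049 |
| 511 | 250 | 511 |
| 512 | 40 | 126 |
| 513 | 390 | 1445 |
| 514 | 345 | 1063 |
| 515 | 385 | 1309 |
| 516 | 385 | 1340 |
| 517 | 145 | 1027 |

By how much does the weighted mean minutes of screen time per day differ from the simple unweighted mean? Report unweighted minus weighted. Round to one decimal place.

Unweighted sum = 125 + 95 + 175 + 75 + 250 + 40 + 390 + 345 + 385 + 385 + 145 = 2410
Unweighted mean = 2410 / 11 = 219.09091
Weighted sum = 125×640 + 95×1037 + 175×544 + 75×1049 + 250×511 + 40×126 + 390×1445 + 345×1063 + 385×1309 + 385×1340 + 145×1027
  = 2584245
Sum of weights = 640 + 1037 + 544 + 1049 + 511 + 126 + 1445 + 1063 + 1309 + 1340 + 1027 = 10091
Weighted mean = 2584245 / 10091 = 256.09404
Difference (unweighted minus weighted) = -37.003135

-37.0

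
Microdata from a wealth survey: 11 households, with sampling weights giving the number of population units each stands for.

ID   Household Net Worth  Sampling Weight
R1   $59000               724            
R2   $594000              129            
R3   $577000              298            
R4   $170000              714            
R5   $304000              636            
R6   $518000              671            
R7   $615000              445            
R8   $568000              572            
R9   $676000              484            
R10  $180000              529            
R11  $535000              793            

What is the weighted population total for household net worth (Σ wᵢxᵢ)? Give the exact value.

Weighted total = 2398820000

2398820000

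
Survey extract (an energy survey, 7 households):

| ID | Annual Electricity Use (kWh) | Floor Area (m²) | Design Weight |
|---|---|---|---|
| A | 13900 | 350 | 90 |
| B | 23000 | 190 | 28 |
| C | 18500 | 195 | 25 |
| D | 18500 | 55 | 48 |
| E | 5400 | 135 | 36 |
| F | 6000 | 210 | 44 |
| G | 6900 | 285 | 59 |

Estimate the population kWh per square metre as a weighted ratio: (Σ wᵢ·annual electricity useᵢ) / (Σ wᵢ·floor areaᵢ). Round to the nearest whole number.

Σ wᵢ·y = 13900×90 + 23000×28 + 18500×25 + 18500×48 + 5400×36 + 6000×44 + 6900×59
  = 4111000
Σ wᵢ·x = 350×90 + 190×28 + 195×25 + 55×48 + 135×36 + 210×44 + 285×59
  = 31500 + 5320 + 4875 + 2640 + 4860 + 9240 + 16815 = 75250
Ratio = 4111000 / 75250 = 54.631229

55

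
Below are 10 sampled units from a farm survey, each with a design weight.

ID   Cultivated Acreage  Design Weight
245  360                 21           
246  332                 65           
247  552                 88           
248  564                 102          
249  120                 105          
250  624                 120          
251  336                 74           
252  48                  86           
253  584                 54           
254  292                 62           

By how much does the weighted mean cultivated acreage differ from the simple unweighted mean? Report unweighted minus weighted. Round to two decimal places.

-6.65

Unweighted sum = 360 + 332 + 552 + 564 + 120 + 624 + 336 + 48 + 584 + 292 = 3812
Unweighted mean = 3812 / 10 = 381.2
Weighted sum = 301356
Sum of weights = 777
Weighted mean = 301356 / 777 = 387.84556
Difference (unweighted minus weighted) = -6.6455598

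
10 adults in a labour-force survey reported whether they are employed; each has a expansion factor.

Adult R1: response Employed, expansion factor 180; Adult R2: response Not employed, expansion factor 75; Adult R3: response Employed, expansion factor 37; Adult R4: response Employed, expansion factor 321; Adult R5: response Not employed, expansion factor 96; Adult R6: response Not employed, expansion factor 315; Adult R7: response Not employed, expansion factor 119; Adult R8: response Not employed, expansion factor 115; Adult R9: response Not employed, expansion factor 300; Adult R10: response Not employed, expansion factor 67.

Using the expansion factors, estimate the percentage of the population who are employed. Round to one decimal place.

33.1

Sum of weights for 'Employed' = 180 + 37 + 321 = 538
Total weight = 180 + 75 + 37 + 321 + 96 + 315 + 119 + 115 + 300 + 67 = 1625
Weighted proportion = 538 / 1625 = 0.33107692 → 33.107692%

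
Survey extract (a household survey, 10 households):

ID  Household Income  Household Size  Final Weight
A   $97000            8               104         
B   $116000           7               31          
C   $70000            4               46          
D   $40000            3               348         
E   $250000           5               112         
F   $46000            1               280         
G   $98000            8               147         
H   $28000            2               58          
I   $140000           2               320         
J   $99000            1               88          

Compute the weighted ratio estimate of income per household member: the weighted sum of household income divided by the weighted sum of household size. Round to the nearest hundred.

27500

Σ wᵢ·y = 97000×104 + 116000×31 + 70000×46 + 40000×348 + 250000×112 + 46000×280 + 98000×147 + 28000×58 + 140000×320 + 99000×88
  = 141246000
Σ wᵢ·x = 8×104 + 7×31 + 4×46 + 3×348 + 5×112 + 1×280 + 8×147 + 2×58 + 2×320 + 1×88
  = 832 + 217 + 184 + 1044 + 560 + 280 + 1176 + 116 + 640 + 88 = 5137
Ratio = 141246000 / 5137 = 27495.815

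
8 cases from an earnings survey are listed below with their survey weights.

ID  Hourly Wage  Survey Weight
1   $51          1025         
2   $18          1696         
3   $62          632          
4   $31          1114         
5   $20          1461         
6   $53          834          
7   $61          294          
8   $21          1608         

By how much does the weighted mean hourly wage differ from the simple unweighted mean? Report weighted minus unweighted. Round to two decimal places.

-7.12

Unweighted sum = 51 + 18 + 62 + 31 + 20 + 53 + 61 + 21 = 317
Unweighted mean = 317 / 8 = 39.625
Weighted sum = 281645
Sum of weights = 1025 + 1696 + 632 + 1114 + 1461 + 834 + 294 + 1608 = 8664
Weighted mean = 281645 / 8664 = 32.507502
Difference (weighted minus unweighted) = -7.1174977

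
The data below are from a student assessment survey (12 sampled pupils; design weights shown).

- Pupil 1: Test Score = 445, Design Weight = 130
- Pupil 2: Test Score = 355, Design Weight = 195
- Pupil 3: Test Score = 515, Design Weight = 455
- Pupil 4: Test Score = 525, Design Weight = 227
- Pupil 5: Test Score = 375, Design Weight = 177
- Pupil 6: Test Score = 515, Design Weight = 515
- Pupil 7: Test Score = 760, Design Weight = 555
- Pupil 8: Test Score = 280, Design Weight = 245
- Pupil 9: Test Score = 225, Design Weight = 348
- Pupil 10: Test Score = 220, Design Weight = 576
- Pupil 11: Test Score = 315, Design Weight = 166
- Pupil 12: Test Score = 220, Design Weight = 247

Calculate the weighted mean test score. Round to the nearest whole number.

421

Weighted sum = 1614225
Sum of weights = 130 + 195 + 455 + 227 + 177 + 515 + 555 + 245 + 348 + 576 + 166 + 247 = 3836
Weighted mean = 1614225 / 3836 = 420.80944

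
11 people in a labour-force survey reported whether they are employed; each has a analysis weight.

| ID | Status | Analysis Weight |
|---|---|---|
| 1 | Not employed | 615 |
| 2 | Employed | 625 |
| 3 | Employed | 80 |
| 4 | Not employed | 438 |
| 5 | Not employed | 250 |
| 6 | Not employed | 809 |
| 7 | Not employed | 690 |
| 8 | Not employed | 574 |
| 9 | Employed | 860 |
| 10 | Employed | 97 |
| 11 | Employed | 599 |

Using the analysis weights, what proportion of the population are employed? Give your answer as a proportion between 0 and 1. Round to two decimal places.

0.40

Sum of weights for 'Employed' = 625 + 80 + 860 + 97 + 599 = 2261
Total weight = 615 + 625 + 80 + 438 + 250 + 809 + 690 + 574 + 860 + 97 + 599 = 5637
Weighted proportion = 2261 / 5637 = 0.40109988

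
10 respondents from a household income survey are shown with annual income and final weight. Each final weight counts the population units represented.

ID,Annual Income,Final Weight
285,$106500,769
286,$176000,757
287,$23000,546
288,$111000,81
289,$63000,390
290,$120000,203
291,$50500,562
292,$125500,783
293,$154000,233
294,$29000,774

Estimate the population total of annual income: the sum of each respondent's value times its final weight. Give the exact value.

470585000

Weighted total = 106500×769 + 176000×757 + 23000×546 + 111000×81 + 63000×390 + 120000×203 + 50500×562 + 125500×783 + 154000×233 + 29000×774
  = 470585000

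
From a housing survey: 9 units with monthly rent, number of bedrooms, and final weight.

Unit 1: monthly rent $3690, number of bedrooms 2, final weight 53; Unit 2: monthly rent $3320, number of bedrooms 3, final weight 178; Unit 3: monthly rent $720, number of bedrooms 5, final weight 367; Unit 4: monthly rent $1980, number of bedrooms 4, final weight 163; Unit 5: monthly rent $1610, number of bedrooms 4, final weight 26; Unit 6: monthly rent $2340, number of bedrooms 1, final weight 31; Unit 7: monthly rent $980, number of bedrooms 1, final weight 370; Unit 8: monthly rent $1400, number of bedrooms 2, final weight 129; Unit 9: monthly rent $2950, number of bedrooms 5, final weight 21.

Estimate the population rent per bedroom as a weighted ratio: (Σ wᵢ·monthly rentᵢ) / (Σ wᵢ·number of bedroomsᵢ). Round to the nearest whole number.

Σ wᵢ·y = 3690×53 + 3320×178 + 720×367 + 1980×163 + 1610×26 + 2340×31 + 980×370 + 1400×129 + 2950×21
  = 195570 + 590960 + 264240 + 322740 + 41860 + 72540 + 362600 + 180600 + 61950 = 2093060
Σ wᵢ·x = 2×53 + 3×178 + 5×367 + 4×163 + 4×26 + 1×31 + 1×370 + 2×129 + 5×21
  = 3995
Ratio = 2093060 / 3995 = 523.9199

524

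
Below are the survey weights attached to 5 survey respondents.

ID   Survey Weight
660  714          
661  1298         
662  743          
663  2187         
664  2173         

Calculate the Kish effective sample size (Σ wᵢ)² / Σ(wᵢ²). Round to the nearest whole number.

4

Σ wᵢ = 714 + 1298 + 743 + 2187 + 2173 = 7115
Σ wᵢ² = 509796 + 1684804 + 552049 + 4782969 + 4721929 = 12251547
n_eff = 7115² / 12251547 = 50623225 / 12251547 = 4.1319864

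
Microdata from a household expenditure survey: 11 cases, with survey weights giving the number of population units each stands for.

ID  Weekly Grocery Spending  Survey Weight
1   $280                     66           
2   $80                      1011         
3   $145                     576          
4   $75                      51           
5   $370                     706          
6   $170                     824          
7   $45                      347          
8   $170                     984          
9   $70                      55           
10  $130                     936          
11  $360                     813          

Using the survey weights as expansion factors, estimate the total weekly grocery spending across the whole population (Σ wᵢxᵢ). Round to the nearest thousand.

1189000

Weighted total = 1189110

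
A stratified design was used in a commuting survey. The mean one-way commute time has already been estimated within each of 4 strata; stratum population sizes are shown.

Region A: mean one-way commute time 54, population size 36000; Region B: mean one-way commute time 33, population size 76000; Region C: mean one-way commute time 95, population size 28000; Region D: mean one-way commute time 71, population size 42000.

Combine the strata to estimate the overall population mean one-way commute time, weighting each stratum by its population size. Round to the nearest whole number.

Σ Nₕ·x̄ₕ = 54×36000 + 33×76000 + 95×28000 + 71×42000
  = 1944000 + 2508000 + 2660000 + 2982000 = 10094000
Σ Nₕ = 36000 + 76000 + 28000 + 42000 = 182000
Overall mean = 10094000 / 182000 = 55.461538

55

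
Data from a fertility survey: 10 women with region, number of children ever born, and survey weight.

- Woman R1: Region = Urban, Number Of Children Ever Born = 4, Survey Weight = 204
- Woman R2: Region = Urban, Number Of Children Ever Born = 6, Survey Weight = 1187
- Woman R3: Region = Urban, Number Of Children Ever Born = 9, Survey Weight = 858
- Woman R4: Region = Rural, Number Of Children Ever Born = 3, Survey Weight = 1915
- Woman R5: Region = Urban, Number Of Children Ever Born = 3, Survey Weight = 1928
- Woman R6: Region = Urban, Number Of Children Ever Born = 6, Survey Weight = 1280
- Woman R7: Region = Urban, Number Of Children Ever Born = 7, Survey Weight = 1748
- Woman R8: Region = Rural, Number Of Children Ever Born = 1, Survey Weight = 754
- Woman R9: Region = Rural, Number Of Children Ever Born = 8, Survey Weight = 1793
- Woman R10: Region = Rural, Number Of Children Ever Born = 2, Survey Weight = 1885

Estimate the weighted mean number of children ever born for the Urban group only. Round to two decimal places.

Urban rows: R1, R2, R3, R5, R6, R7
Weighted sum = 41360
Sum of weights = 204 + 1187 + 858 + 1928 + 1280 + 1748 = 7205
Weighted mean = 41360 / 7205 = 5.740458

5.74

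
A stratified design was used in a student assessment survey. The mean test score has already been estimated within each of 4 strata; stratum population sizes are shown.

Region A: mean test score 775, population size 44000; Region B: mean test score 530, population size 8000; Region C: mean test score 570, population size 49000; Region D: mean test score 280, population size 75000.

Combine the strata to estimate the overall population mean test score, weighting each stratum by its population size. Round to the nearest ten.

500

Σ Nₕ·x̄ₕ = 775×44000 + 530×8000 + 570×49000 + 280×75000
  = 34100000 + 4240000 + 27930000 + 21000000 = 87270000
Σ Nₕ = 44000 + 8000 + 49000 + 75000 = 176000
Overall mean = 87270000 / 176000 = 495.85227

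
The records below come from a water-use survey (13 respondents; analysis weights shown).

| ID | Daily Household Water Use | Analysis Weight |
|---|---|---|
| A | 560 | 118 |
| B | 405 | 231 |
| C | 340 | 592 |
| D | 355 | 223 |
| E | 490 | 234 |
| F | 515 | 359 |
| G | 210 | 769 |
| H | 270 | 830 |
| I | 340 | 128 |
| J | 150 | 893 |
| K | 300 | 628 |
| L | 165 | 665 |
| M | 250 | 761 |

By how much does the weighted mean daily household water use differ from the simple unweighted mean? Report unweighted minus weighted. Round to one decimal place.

Unweighted sum = 4350
Unweighted mean = 4350 / 13 = 334.61538
Weighted sum = 1791060
Sum of weights = 6431
Weighted mean = 1791060 / 6431 = 278.50412
Difference (unweighted minus weighted) = 56.111264

56.1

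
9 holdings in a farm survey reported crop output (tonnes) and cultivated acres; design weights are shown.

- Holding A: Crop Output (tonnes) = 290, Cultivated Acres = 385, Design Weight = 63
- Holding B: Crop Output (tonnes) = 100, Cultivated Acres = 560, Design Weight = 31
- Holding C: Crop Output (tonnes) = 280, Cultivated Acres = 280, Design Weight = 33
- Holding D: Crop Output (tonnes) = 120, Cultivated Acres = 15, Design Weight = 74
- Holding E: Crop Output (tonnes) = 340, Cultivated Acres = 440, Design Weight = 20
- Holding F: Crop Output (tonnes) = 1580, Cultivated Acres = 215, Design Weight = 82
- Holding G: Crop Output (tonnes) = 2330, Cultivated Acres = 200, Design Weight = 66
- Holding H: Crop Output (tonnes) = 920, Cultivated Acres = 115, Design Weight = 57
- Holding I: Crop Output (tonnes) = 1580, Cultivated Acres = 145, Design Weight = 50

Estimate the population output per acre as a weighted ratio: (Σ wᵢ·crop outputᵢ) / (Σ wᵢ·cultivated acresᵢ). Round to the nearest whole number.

4

Σ wᵢ·y = 461070
Σ wᵢ·x = 385×63 + 560×31 + 280×33 + 15×74 + 440×20 + 215×82 + 200×66 + 115×57 + 145×50
  = 24255 + 17360 + 9240 + 1110 + 8800 + 17630 + 13200 + 6555 + 7250 = 105400
Ratio = 461070 / 105400 = 4.3744782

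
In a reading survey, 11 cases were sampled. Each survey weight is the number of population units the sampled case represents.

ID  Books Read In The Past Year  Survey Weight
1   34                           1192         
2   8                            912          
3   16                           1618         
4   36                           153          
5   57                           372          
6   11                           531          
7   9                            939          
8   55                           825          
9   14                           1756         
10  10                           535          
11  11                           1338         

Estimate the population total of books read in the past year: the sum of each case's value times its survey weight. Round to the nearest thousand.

Weighted total = 34×1192 + 8×912 + 16×1618 + 36×153 + 57×372 + 11×531 + 9×939 + 55×825 + 14×1756 + 10×535 + 11×1338
  = 40528 + 7296 + 25888 + 5508 + 21204 + 5841 + 8451 + 45375 + 24584 + 5350 + 14718 = 204743

205000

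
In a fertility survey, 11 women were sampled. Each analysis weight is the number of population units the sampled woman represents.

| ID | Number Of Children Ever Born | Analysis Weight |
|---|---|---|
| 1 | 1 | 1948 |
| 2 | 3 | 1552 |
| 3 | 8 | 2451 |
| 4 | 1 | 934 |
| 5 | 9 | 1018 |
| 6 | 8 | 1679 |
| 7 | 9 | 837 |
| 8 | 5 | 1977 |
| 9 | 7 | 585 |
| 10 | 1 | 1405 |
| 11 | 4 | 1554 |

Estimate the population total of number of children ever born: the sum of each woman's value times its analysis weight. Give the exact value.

Weighted total = 1×1948 + 3×1552 + 8×2451 + 1×934 + 9×1018 + 8×1679 + 9×837 + 5×1977 + 7×585 + 1×1405 + 4×1554
  = 78874

78874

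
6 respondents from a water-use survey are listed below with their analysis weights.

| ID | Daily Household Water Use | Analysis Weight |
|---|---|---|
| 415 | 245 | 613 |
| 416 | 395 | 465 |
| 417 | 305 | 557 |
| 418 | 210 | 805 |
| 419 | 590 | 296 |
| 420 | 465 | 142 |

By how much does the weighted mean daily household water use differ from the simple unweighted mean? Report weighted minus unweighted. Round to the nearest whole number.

Unweighted sum = 245 + 395 + 305 + 210 + 590 + 465 = 2210
Unweighted mean = 2210 / 6 = 368.33333
Weighted sum = 913465
Sum of weights = 613 + 465 + 557 + 805 + 296 + 142 = 2878
Weighted mean = 913465 / 2878 = 317.39576
Difference (weighted minus unweighted) = -50.937572

-51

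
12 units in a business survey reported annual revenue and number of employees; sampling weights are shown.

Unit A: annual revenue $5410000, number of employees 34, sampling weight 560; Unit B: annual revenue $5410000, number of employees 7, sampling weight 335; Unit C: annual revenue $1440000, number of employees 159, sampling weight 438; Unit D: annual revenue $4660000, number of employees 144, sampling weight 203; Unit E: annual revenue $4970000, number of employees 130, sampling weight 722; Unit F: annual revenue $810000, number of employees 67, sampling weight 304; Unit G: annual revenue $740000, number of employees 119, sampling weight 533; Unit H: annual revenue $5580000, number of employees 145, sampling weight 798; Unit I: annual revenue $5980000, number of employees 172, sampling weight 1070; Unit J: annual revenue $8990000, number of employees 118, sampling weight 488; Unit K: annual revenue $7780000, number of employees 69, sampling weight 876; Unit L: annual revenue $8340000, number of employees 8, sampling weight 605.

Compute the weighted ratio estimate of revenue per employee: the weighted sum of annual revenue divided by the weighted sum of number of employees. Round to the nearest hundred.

52400

Σ wᵢ·y = 5410000×560 + 5410000×335 + 1440000×438 + 4660000×203 + 4970000×722 + 810000×304 + 740000×533 + 5580000×798 + 5980000×1070 + 8990000×488 + 7780000×876 + 8340000×605
  = 37747190000
Σ wᵢ·x = 720532
Ratio = 37747190000 / 720532 = 52387.944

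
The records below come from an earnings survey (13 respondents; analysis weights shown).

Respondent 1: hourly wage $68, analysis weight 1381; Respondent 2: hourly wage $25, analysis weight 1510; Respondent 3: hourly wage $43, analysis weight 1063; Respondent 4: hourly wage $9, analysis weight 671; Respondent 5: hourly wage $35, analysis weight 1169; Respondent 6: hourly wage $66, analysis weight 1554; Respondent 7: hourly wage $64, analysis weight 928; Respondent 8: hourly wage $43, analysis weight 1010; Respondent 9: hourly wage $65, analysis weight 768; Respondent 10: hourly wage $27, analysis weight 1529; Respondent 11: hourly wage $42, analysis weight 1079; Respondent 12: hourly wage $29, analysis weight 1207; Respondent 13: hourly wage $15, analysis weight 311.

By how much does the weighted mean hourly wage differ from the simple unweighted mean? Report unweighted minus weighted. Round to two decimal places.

-1.88

Unweighted sum = 531
Unweighted mean = 531 / 13 = 40.846154
Weighted sum = 605896
Sum of weights = 14180
Weighted mean = 605896 / 14180 = 42.728914
Difference (unweighted minus weighted) = -1.8827601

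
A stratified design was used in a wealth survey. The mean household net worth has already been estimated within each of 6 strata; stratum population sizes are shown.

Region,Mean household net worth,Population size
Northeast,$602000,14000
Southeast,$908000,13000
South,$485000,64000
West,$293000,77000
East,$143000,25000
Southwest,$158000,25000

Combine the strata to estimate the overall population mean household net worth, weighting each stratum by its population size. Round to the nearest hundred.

373200

Σ Nₕ·x̄ₕ = 602000×14000 + 908000×13000 + 485000×64000 + 293000×77000 + 143000×25000 + 158000×25000
  = 81358000000
Σ Nₕ = 14000 + 13000 + 64000 + 77000 + 25000 + 25000 = 218000
Overall mean = 81358000000 / 218000 = 373201.83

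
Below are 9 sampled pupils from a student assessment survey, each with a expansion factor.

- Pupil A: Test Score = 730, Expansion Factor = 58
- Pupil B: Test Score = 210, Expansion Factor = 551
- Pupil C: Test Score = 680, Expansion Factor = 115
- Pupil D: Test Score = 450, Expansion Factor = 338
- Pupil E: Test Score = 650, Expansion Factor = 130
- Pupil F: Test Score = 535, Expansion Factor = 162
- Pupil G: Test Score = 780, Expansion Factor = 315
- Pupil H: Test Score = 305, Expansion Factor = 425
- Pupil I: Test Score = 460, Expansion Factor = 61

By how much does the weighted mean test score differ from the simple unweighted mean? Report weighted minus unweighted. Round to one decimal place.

Unweighted sum = 730 + 210 + 680 + 450 + 650 + 535 + 780 + 305 + 460 = 4800
Unweighted mean = 4800 / 9 = 533.33333
Weighted sum = 962905
Sum of weights = 58 + 551 + 115 + 338 + 130 + 162 + 315 + 425 + 61 = 2155
Weighted mean = 962905 / 2155 = 446.82367
Difference (weighted minus unweighted) = -86.509667

-86.5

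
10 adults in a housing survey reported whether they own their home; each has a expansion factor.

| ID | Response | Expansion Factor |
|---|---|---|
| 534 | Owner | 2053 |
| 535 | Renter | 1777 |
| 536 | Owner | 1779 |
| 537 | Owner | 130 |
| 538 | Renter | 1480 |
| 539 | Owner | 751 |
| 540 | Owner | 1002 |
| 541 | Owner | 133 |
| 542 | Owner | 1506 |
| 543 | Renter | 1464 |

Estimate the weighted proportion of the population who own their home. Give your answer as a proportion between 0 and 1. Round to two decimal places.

Sum of weights for 'Owner' = 2053 + 1779 + 130 + 751 + 1002 + 133 + 1506 = 7354
Total weight = 2053 + 1777 + 1779 + 130 + 1480 + 751 + 1002 + 133 + 1506 + 1464 = 12075
Weighted proportion = 7354 / 12075 = 0.60902692

0.61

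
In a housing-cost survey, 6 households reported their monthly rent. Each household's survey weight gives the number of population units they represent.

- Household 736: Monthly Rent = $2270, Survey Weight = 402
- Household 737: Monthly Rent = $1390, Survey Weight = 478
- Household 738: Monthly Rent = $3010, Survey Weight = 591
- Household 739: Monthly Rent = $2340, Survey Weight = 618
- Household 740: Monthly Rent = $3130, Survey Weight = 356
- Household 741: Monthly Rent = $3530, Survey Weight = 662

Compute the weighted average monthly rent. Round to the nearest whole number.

Weighted sum = 2270×402 + 1390×478 + 3010×591 + 2340×618 + 3130×356 + 3530×662
  = 8253130
Sum of weights = 402 + 478 + 591 + 618 + 356 + 662 = 3107
Weighted mean = 8253130 / 3107 = 2656.3019

2656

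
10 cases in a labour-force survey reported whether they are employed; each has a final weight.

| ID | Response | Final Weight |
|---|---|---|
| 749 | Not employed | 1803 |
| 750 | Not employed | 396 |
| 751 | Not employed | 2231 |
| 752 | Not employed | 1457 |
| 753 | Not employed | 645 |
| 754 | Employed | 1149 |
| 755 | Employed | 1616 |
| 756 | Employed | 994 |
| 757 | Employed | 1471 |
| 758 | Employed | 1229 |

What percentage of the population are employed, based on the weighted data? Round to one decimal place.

49.7

Sum of weights for 'Employed' = 1149 + 1616 + 994 + 1471 + 1229 = 6459
Total weight = 1803 + 396 + 2231 + 1457 + 645 + 1149 + 1616 + 994 + 1471 + 1229 = 12991
Weighted proportion = 6459 / 12991 = 0.49719036 → 49.719036%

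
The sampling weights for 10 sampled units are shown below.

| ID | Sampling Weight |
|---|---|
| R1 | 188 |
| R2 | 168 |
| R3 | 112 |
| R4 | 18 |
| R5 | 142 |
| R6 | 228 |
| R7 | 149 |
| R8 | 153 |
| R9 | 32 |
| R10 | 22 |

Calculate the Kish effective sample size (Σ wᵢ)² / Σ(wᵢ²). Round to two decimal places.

7.51

Σ wᵢ = 188 + 168 + 112 + 18 + 142 + 228 + 149 + 153 + 32 + 22 = 1212
Σ wᵢ² = 35344 + 28224 + 12544 + 324 + 20164 + 51984 + 22201 + 23409 + 1024 + 484 = 195702
n_eff = 1212² / 195702 = 1468944 / 195702 = 7.5060245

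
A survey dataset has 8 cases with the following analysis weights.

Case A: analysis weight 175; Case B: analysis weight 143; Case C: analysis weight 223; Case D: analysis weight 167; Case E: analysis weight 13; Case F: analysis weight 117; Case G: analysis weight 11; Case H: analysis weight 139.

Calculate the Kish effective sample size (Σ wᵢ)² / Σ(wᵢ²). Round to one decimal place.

Σ wᵢ = 988
Σ wᵢ² = 30625 + 20449 + 49729 + 27889 + 169 + 13689 + 121 + 19321 = 161992
n_eff = 988² / 161992 = 976144 / 161992 = 6.0258778

6.0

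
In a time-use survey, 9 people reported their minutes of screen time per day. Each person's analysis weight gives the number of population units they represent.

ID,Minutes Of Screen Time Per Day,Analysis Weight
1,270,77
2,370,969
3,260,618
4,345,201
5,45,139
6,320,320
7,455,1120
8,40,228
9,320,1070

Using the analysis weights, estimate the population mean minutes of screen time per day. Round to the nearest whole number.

333

Weighted sum = 270×77 + 370×969 + 260×618 + 345×201 + 45×139 + 320×320 + 455×1120 + 40×228 + 320×1070
  = 20790 + 358530 + 160680 + 69345 + 6255 + 102400 + 509600 + 9120 + 342400 = 1579120
Sum of weights = 4742
Weighted mean = 1579120 / 4742 = 333.00717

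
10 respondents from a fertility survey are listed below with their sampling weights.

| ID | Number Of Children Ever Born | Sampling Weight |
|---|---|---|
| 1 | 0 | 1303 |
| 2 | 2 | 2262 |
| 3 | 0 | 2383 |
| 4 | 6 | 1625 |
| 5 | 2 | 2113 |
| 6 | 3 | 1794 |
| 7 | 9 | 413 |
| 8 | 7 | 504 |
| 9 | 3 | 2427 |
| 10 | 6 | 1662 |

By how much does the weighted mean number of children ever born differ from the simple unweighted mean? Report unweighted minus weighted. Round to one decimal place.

0.9

Unweighted sum = 0 + 2 + 0 + 6 + 2 + 3 + 9 + 7 + 3 + 6 = 38
Unweighted mean = 38 / 10 = 3.8
Weighted sum = 0×1303 + 2×2262 + 0×2383 + 6×1625 + 2×2113 + 3×1794 + 9×413 + 7×504 + 3×2427 + 6×1662
  = 0 + 4524 + 0 + 9750 + 4226 + 5382 + 3717 + 3528 + 7281 + 9972 = 48380
Sum of weights = 16486
Weighted mean = 48380 / 16486 = 2.9346112
Difference (unweighted minus weighted) = 0.86538881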